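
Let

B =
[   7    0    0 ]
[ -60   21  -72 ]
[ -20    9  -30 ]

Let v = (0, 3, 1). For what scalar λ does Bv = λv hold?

Compute Bv: B·(0, 3, 1) = (0, -9, -3).
Since Bv = λv, compare component 2: -9 = λ·3, so λ = -3.

-3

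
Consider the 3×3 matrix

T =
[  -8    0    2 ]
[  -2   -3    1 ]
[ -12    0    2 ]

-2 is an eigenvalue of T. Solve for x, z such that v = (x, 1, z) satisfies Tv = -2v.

We need (T + 2I)v = 0.
T + 2I = [[-6, 0, 2], [-2, -1, 1], [-12, 0, 4]].
Row 1: (-6)·x + (0)·1 + (2)·z = 0
Row 2: (-2)·x + (-1)·1 + (1)·z = 0
Row 3: (-12)·x + (0)·1 + (4)·z = 0
Solving gives x = 1, z = 3.
Check: T·(1, 1, 3) = (-2, -2, -6) = -2·(1, 1, 3).

1, 3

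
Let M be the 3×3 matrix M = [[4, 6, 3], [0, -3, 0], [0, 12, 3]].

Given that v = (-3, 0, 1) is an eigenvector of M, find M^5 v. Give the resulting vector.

First find the eigenvalue: Mv = (-9, 0, 3) = 3·(-3, 0, 1), so λ = 3.
Then M^5 v = λ^5·v = 3^5·(-3, 0, 1) = 243·(-3, 0, 1) = (-729, 0, 243).

(-729, 0, 243)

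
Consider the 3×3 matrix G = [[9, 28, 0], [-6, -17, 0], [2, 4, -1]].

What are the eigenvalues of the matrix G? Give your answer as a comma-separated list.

Compute the characteristic polynomial p(μ) = det(μI - G).
Expanding the 3×3 determinant: p(μ) = μ^3 + 9μ^2 + 23μ + 15.
Since p(-5) = 0, μ = -5 is a root.
Dividing by (μ + 5) leaves μ^2 + 4μ + 3.
The quadratic factors as (μ + 3)·(μ + 1).
Eigenvalues: -5, -3, -1.

-5, -3, -1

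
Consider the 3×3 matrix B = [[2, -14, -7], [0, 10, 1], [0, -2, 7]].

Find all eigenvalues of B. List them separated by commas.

Set up det(λI - B) = 0.
Cofactor expansion gives p(λ) = λ^3 - 19λ^2 + 106λ - 144.
Since p(2) = 0, λ = 2 is a root.
Factor out (λ - 2): p(λ) = (λ - 2)·(λ^2 - 17λ + 72).
The quadratic factors as (λ - 8)·(λ - 9).
Eigenvalues: 2, 8, 9.

2, 8, 9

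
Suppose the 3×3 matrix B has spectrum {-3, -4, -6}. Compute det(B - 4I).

-560

If B has eigenvalues -3, -4, -6, then B - 4I has eigenvalues -7, -8, -10.
det(B - 4I) = (-7) · (-8) · (-10) = -560.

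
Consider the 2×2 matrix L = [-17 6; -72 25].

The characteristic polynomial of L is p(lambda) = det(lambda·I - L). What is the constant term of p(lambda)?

7

p(lambda) = lambda^2 - 8·lambda + 7.
The constant term is 7.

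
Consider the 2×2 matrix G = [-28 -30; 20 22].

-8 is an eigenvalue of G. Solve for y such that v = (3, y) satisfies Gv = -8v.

-2

We need (G + 8I)v = 0.
G + 8I = [[-20, -30], [20, 30]].
Row 1: (-20)·3 + (-30)·y = 0
Row 2: (20)·3 + (30)·y = 0
Solving gives y = -2.
Check: G·(3, -2) = (-24, 16) = -8·(3, -2).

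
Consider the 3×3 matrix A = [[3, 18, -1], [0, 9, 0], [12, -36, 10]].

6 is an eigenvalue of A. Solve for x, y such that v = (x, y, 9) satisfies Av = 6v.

-3, 0

We need (A - 6I)v = 0.
A - 6I = [[-3, 18, -1], [0, 3, 0], [12, -36, 4]].
Row 1: (-3)·x + (18)·y + (-1)·9 = 0
Row 2: (0)·x + (3)·y + (0)·9 = 0
Row 3: (12)·x + (-36)·y + (4)·9 = 0
Solving gives x = -3, y = 0.
Check: A·(-3, 0, 9) = (-18, 0, 54) = 6·(-3, 0, 9).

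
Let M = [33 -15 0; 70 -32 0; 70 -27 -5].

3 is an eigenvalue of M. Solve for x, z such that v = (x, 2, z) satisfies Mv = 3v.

We need (M - 3I)v = 0.
M - 3I = [[30, -15, 0], [70, -35, 0], [70, -27, -8]].
Row 1: (30)·x + (-15)·2 + (0)·z = 0
Row 2: (70)·x + (-35)·2 + (0)·z = 0
Row 3: (70)·x + (-27)·2 + (-8)·z = 0
Solving gives x = 1, z = 2.
Check: M·(1, 2, 2) = (3, 6, 6) = 3·(1, 2, 2).

1, 2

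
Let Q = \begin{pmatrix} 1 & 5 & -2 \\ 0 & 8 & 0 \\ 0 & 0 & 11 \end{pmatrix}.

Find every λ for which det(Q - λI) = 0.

Q is upper triangular, so its eigenvalues are the diagonal entries.
Diagonal: 1, 8, 11.

1, 8, 11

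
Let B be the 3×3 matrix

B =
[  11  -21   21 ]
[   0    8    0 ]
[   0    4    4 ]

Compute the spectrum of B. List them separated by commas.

4, 8, 11

Set up det(μI - B) = 0.
Cofactor expansion gives p(μ) = μ^3 - 23μ^2 + 164μ - 352.
Try μ = 11: p(11) = 0, so 11 is a root.
Dividing by (μ - 11) leaves μ^2 - 12μ + 32.
The quadratic factors as (μ - 4)·(μ - 8).
Eigenvalues: 4, 8, 11.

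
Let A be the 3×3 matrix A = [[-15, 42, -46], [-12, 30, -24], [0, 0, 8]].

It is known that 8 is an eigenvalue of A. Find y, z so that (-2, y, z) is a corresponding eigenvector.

We need (A - 8I)v = 0.
A - 8I = [[-23, 42, -46], [-12, 22, -24], [0, 0, 0]].
Row 1: (-23)·-2 + (42)·y + (-46)·z = 0
Row 2: (-12)·-2 + (22)·y + (-24)·z = 0
Row 3: (0)·-2 + (0)·y + (0)·z = 0
Solving gives y = 0, z = 1.
Check: A·(-2, 0, 1) = (-16, 0, 8) = 8·(-2, 0, 1).

0, 1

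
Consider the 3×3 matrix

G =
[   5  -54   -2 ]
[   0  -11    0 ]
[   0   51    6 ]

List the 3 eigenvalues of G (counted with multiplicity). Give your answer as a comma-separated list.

-11, 5, 6

Set up det(λI - G) = 0.
Cofactor expansion gives p(λ) = λ^3 - 91λ + 330.
Try λ = 5: p(5) = 0, so 5 is a root.
Dividing by (λ - 5) leaves λ^2 + 5λ - 66.
The quadratic factors as (λ + 11)·(λ - 6).
Eigenvalues: -11, 5, 6.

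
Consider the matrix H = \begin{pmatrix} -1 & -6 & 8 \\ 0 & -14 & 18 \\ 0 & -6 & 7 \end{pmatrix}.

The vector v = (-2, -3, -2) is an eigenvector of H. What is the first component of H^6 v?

-128

First find the eigenvalue: Hv = (4, 6, 4) = -2·(-2, -3, -2), so λ = -2.
Then H^6 v = λ^6·v = (-2)^6·(-2, -3, -2) = 64·(-2, -3, -2) = (-128, -192, -128).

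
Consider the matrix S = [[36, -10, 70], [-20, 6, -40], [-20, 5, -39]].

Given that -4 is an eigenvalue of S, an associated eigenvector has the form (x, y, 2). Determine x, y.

We need (S + 4I)v = 0.
S + 4I = [[40, -10, 70], [-20, 10, -40], [-20, 5, -35]].
Row 1: (40)·x + (-10)·y + (70)·2 = 0
Row 2: (-20)·x + (10)·y + (-40)·2 = 0
Row 3: (-20)·x + (5)·y + (-35)·2 = 0
Solving gives x = -3, y = 2.
Check: S·(-3, 2, 2) = (12, -8, -8) = -4·(-3, 2, 2).

-3, 2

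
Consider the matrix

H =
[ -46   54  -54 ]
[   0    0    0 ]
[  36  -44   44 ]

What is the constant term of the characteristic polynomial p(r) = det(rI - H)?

p(0) = det(0·I − H) = det(−H) = (−1)^3·det(H).
det(H) = 0, so p(0) = 0.

0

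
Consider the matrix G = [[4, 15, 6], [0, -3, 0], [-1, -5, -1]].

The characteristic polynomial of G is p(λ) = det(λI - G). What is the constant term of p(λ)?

6

p(λ) = λ^3 - 7λ + 6.
The constant term is 6.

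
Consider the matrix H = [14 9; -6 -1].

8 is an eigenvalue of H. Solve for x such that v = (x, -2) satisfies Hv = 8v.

3

We need (H - 8I)v = 0.
H - 8I = [[6, 9], [-6, -9]].
Row 1: (6)·x + (9)·-2 = 0
Row 2: (-6)·x + (-9)·-2 = 0
Solving gives x = 3.
Check: H·(3, -2) = (24, -16) = 8·(3, -2).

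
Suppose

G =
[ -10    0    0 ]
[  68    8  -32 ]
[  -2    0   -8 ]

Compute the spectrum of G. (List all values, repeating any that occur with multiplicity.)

Compute the characteristic polynomial p(μ) = det(μI - G).
Expanding the 3×3 determinant: p(μ) = μ^3 + 10μ^2 - 64μ - 640.
Rational-root test: μ = 8 gives p(8) = 0.
Factor out (μ - 8): p(μ) = (μ - 8)·(μ^2 + 18μ + 80).
The quadratic factors as (μ + 10)·(μ + 8).
Eigenvalues: -10, -8, 8.

-10, -8, 8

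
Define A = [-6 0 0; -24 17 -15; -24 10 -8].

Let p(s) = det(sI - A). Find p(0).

p(0) = det(0·I − A) = det(−A) = (−1)^3·det(A).
det(A) = -84, so p(0) = 84.

84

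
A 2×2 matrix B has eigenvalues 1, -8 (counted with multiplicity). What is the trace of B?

trace(B) is the sum of the eigenvalues: (1) + (-8) = -7.

-7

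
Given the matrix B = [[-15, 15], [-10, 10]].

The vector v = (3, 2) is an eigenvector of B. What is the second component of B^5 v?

First find the eigenvalue: Bv = (-15, -10) = -5·(3, 2), so λ = -5.
Then B^5 v = λ^5·v = (-5)^5·(3, 2) = -3125·(3, 2) = (-9375, -6250).

-6250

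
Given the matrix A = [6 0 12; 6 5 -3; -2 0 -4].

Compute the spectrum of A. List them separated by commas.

The characteristic polynomial is p(t) = det(tI - A).
Expanding along the first row, p(t) = t^3 - 7t^2 + 10t.
Rational-root test: t = 0 gives p(0) = 0.
Dividing by t leaves t^2 - 7t + 10.
The quadratic factors as (t - 2)·(t - 5).
Eigenvalues: 0, 2, 5.

0, 2, 5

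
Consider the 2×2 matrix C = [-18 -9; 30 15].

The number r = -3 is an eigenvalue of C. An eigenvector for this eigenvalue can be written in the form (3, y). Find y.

-5

We need (C + 3I)v = 0.
C + 3I = [[-15, -9], [30, 18]].
Row 1: (-15)·3 + (-9)·y = 0
Row 2: (30)·3 + (18)·y = 0
Solving gives y = -5.
Check: C·(3, -5) = (-9, 15) = -3·(3, -5).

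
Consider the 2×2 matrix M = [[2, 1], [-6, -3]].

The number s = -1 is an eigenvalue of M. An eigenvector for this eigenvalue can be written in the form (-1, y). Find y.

3

We need (M + 1I)v = 0.
M + 1I = [[3, 1], [-6, -2]].
Row 1: (3)·-1 + (1)·y = 0
Row 2: (-6)·-1 + (-2)·y = 0
Solving gives y = 3.
Check: M·(-1, 3) = (1, -3) = -1·(-1, 3).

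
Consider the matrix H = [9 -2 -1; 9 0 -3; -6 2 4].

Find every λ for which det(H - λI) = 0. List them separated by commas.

The characteristic polynomial is p(lambda) = det(lambda·I - H).
Expanding the 3×3 determinant: p(lambda) = lambda^3 - 13·lambda^2 + 54·lambda - 72.
Try lambda = 3: p(3) = 0, so 3 is a root.
Factor out (lambda - 3): p(lambda) = (lambda - 3)·(lambda^2 - 10·lambda + 24).
The quadratic factors as (lambda - 4)·(lambda - 6).
Eigenvalues: 3, 4, 6.

3, 4, 6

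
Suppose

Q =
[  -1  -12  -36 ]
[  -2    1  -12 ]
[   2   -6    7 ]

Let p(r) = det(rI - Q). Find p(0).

175

p(0) = det(0·I − Q) = det(−Q) = (−1)^3·det(Q).
det(Q) = -175, so p(0) = 175.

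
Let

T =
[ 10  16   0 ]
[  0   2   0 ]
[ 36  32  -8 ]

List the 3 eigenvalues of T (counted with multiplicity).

Compute the characteristic polynomial p(λ) = det(λI - T).
Cofactor expansion gives p(λ) = λ^3 - 4λ^2 - 76λ + 160.
Try λ = -8: p(-8) = 0, so -8 is a root.
Factor out (λ + 8): p(λ) = (λ + 8)·(λ^2 - 12λ + 20).
The quadratic factors as (λ - 2)·(λ - 10).
Eigenvalues: -8, 2, 10.

-8, 2, 10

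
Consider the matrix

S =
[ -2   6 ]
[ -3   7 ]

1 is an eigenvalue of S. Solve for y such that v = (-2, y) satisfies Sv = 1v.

-1

We need (S - 1I)v = 0.
S - 1I = [[-3, 6], [-3, 6]].
Row 1: (-3)·-2 + (6)·y = 0
Row 2: (-3)·-2 + (6)·y = 0
Solving gives y = -1.
Check: S·(-2, -1) = (-2, -1) = 1·(-2, -1).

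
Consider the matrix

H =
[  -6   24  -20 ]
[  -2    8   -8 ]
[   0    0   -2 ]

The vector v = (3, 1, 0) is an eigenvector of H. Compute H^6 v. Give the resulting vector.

(192, 64, 0)

First find the eigenvalue: Hv = (6, 2, 0) = 2·(3, 1, 0), so λ = 2.
Then H^6 v = λ^6·v = 2^6·(3, 1, 0) = 64·(3, 1, 0) = (192, 64, 0).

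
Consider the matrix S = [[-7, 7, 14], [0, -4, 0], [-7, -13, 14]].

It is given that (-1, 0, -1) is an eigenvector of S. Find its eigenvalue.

Compute Sv: S·(-1, 0, -1) = (-7, 0, -7).
Since Sv = λv, compare component 1: -7 = λ·-1, so λ = 7.

7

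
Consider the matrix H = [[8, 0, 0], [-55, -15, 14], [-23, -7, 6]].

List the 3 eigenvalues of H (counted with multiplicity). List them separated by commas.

-8, -1, 8

Compute the characteristic polynomial p(t) = det(tI - H).
Cofactor expansion gives p(t) = t^3 + t^2 - 64t - 64.
Rational-root test: t = -8 gives p(-8) = 0.
Dividing by (t + 8) leaves t^2 - 7t - 8.
The quadratic factors as (t + 1)·(t - 8).
Eigenvalues: -8, -1, 8.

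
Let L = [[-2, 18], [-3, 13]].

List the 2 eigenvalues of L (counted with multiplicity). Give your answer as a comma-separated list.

det(L - μI) = (-2 - μ)(13 - μ) - (18)·(-3) = μ^2 - 11μ + 28.
This factors as (μ - 4)·(μ - 7) = 0.
Eigenvalues: 4, 7.

4, 7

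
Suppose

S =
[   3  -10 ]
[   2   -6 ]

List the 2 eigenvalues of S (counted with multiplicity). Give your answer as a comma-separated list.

-2, -1

det(S - μI) = (3 - μ)(-6 - μ) - (-10)·(2) = μ^2 + 3μ + 2.
This factors as (μ + 2)·(μ + 1) = 0.
Eigenvalues: -2, -1.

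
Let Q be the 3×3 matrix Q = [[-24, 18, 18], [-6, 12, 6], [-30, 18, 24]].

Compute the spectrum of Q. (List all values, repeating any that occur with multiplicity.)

Compute the characteristic polynomial p(λ) = det(λI - Q).
Cofactor expansion gives p(λ) = λ^3 - 12λ^2 - 36λ + 432.
Rational-root test: λ = 6 gives p(6) = 0.
Factor out (λ - 6): p(λ) = (λ - 6)·(λ^2 - 6λ - 72).
The quadratic factors as (λ + 6)·(λ - 12).
Eigenvalues: -6, 6, 12.

-6, 6, 12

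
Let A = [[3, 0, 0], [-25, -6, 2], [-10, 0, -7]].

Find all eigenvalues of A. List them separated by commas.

Set up det(λI - A) = 0.
Expanding along the first row, p(λ) = λ^3 + 10λ^2 + 3λ - 126.
Try λ = -7: p(-7) = 0, so -7 is a root.
Dividing by (λ + 7) leaves λ^2 + 3λ - 18.
The quadratic factors as (λ + 6)·(λ - 3).
Eigenvalues: -7, -6, 3.

-7, -6, 3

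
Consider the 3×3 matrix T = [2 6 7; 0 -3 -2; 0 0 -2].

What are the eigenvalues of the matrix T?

T is upper triangular, so its eigenvalues are the diagonal entries.
Diagonal: 2, -3, -2.

-3, -2, 2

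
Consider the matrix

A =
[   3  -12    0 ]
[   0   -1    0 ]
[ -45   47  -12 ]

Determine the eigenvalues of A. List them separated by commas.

-12, -1, 3

Compute the characteristic polynomial p(r) = det(rI - A).
Expanding the 3×3 determinant: p(r) = r^3 + 10r^2 - 27r - 36.
Rational-root test: r = -1 gives p(-1) = 0.
Dividing by (r + 1) leaves r^2 + 9r - 36.
The quadratic factors as (r + 12)·(r - 3).
Eigenvalues: -12, -1, 3.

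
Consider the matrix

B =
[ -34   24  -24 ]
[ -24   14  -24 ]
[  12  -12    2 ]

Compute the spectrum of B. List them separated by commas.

-10, -10, 2

The characteristic polynomial is p(t) = det(tI - B).
Expanding the 3×3 determinant: p(t) = t^3 + 18t^2 + 60t - 200.
Rational-root test: t = 2 gives p(2) = 0.
Dividing by (t - 2) leaves t^2 + 20t + 100.
The quadratic factor is (t + 10)^2.
Eigenvalues: -10, -10, 2.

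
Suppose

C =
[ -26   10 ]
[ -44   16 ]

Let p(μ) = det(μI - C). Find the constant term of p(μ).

24

p(μ) = μ^2 + 10μ + 24.
The constant term is 24.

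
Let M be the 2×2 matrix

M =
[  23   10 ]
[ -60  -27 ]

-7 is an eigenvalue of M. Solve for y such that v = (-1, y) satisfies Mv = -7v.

3

We need (M + 7I)v = 0.
M + 7I = [[30, 10], [-60, -20]].
Row 1: (30)·-1 + (10)·y = 0
Row 2: (-60)·-1 + (-20)·y = 0
Solving gives y = 3.
Check: M·(-1, 3) = (7, -21) = -7·(-1, 3).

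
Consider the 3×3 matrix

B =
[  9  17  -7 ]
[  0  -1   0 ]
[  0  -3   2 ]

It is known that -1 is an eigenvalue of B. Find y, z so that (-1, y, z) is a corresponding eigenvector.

We need (B + 1I)v = 0.
B + 1I = [[10, 17, -7], [0, 0, 0], [0, -3, 3]].
Row 1: (10)·-1 + (17)·y + (-7)·z = 0
Row 2: (0)·-1 + (0)·y + (0)·z = 0
Row 3: (0)·-1 + (-3)·y + (3)·z = 0
Solving gives y = 1, z = 1.
Check: B·(-1, 1, 1) = (1, -1, -1) = -1·(-1, 1, 1).

1, 1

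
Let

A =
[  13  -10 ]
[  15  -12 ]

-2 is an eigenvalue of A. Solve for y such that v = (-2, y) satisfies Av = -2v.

We need (A + 2I)v = 0.
A + 2I = [[15, -10], [15, -10]].
Row 1: (15)·-2 + (-10)·y = 0
Row 2: (15)·-2 + (-10)·y = 0
Solving gives y = -3.
Check: A·(-2, -3) = (4, 6) = -2·(-2, -3).

-3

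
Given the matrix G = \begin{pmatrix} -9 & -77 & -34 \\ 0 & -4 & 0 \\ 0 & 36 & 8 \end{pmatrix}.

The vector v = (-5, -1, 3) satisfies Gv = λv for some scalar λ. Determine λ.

-4

Compute Gv: G·(-5, -1, 3) = (20, 4, -12).
Since Gv = λv, compare component 1: 20 = λ·-5, so λ = -4.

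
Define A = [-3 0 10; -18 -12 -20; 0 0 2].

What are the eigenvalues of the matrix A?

-12, -3, 2

The characteristic polynomial is p(λ) = det(λI - A).
Cofactor expansion gives p(λ) = λ^3 + 13λ^2 + 6λ - 72.
Try λ = -3: p(-3) = 0, so -3 is a root.
Dividing by (λ + 3) leaves λ^2 + 10λ - 24.
The quadratic factors as (λ + 12)·(λ - 2).
Eigenvalues: -12, -3, 2.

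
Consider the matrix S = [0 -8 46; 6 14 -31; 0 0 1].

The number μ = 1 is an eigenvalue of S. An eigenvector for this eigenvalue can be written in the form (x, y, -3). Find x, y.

30, -21

We need (S - 1I)v = 0.
S - 1I = [[-1, -8, 46], [6, 13, -31], [0, 0, 0]].
Row 1: (-1)·x + (-8)·y + (46)·-3 = 0
Row 2: (6)·x + (13)·y + (-31)·-3 = 0
Row 3: (0)·x + (0)·y + (0)·-3 = 0
Solving gives x = 30, y = -21.
Check: S·(30, -21, -3) = (30, -21, -3) = 1·(30, -21, -3).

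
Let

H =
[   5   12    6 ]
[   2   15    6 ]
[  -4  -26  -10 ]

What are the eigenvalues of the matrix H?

Set up det(tI - H) = 0.
Expanding along the first row, p(t) = t^3 - 10t^2 + 31t - 30.
Since p(5) = 0, t = 5 is a root.
Dividing by (t - 5) leaves t^2 - 5t + 6.
The quadratic factors as (t - 2)·(t - 3).
Eigenvalues: 2, 3, 5.

2, 3, 5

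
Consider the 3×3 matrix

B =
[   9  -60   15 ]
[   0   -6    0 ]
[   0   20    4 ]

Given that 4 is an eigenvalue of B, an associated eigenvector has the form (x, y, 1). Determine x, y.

We need (B - 4I)v = 0.
B - 4I = [[5, -60, 15], [0, -10, 0], [0, 20, 0]].
Row 1: (5)·x + (-60)·y + (15)·1 = 0
Row 2: (0)·x + (-10)·y + (0)·1 = 0
Row 3: (0)·x + (20)·y + (0)·1 = 0
Solving gives x = -3, y = 0.
Check: B·(-3, 0, 1) = (-12, 0, 4) = 4·(-3, 0, 1).

-3, 0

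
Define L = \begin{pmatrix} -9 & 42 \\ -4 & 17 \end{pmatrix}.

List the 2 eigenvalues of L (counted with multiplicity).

det(L - λI) = (-9 - λ)(17 - λ) - (42)·(-4) = λ^2 - 8λ + 15.
This factors as (λ - 3)·(λ - 5) = 0.
Eigenvalues: 3, 5.

3, 5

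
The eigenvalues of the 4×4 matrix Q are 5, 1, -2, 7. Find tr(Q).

trace(Q) is the sum of the eigenvalues: (5) + (1) + (-2) + (7) = 11.

11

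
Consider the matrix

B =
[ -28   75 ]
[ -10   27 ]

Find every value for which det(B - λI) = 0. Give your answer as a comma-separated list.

-3, 2

det(B - rI) = (-28 - r)(27 - r) - (75)·(-10) = r^2 + r - 6.
This factors as (r + 3)·(r - 2) = 0.
Eigenvalues: -3, 2.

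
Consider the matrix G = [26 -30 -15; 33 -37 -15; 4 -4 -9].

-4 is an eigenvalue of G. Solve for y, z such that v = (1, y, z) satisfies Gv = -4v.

1, 0

We need (G + 4I)v = 0.
G + 4I = [[30, -30, -15], [33, -33, -15], [4, -4, -5]].
Row 1: (30)·1 + (-30)·y + (-15)·z = 0
Row 2: (33)·1 + (-33)·y + (-15)·z = 0
Row 3: (4)·1 + (-4)·y + (-5)·z = 0
Solving gives y = 1, z = 0.
Check: G·(1, 1, 0) = (-4, -4, 0) = -4·(1, 1, 0).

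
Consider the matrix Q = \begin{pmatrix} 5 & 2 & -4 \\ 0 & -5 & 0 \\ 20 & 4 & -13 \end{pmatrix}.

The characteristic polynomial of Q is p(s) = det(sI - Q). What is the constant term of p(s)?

75

p(s) = s^3 + 13s^2 + 55s + 75.
The constant term is 75.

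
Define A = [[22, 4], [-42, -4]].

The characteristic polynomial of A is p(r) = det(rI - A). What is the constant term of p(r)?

p(r) = r^2 - 18r + 80.
The constant term is 80.

80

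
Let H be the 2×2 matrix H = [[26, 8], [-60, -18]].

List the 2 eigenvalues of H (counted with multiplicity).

2, 6

det(H - lambda·I) = (26 - lambda)(-18 - lambda) - (8)·(-60) = lambda^2 - 8·lambda + 12.
This factors as (lambda - 2)·(lambda - 6) = 0.
Eigenvalues: 2, 6.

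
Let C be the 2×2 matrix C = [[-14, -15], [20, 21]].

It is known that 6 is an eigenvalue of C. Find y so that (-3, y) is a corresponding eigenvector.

We need (C - 6I)v = 0.
C - 6I = [[-20, -15], [20, 15]].
Row 1: (-20)·-3 + (-15)·y = 0
Row 2: (20)·-3 + (15)·y = 0
Solving gives y = 4.
Check: C·(-3, 4) = (-18, 24) = 6·(-3, 4).

4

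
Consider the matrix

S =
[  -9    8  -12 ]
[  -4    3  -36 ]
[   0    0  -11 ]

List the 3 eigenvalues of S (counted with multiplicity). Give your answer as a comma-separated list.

-11, -5, -1

The characteristic polynomial is p(r) = det(rI - S).
Expanding along the first row, p(r) = r^3 + 17r^2 + 71r + 55.
Since p(-1) = 0, r = -1 is a root.
Factor out (r + 1): p(r) = (r + 1)·(r^2 + 16r + 55).
The quadratic factors as (r + 11)·(r + 5).
Eigenvalues: -11, -5, -1.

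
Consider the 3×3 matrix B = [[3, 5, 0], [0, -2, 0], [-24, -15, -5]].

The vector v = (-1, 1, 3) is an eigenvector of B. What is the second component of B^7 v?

First find the eigenvalue: Bv = (2, -2, -6) = -2·(-1, 1, 3), so λ = -2.
Then B^7 v = λ^7·v = (-2)^7·(-1, 1, 3) = -128·(-1, 1, 3) = (128, -128, -384).

-128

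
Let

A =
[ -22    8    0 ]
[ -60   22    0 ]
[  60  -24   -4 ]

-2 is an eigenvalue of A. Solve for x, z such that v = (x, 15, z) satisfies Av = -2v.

6, 0

We need (A + 2I)v = 0.
A + 2I = [[-20, 8, 0], [-60, 24, 0], [60, -24, -2]].
Row 1: (-20)·x + (8)·15 + (0)·z = 0
Row 2: (-60)·x + (24)·15 + (0)·z = 0
Row 3: (60)·x + (-24)·15 + (-2)·z = 0
Solving gives x = 6, z = 0.
Check: A·(6, 15, 0) = (-12, -30, 0) = -2·(6, 15, 0).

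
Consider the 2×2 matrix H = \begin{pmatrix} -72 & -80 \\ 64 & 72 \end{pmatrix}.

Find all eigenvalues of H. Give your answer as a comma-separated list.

-8, 8

det(H - sI) = (-72 - s)(72 - s) - (-80)·(64) = s^2 - 64.
This factors as (s + 8)·(s - 8) = 0.
Eigenvalues: -8, 8.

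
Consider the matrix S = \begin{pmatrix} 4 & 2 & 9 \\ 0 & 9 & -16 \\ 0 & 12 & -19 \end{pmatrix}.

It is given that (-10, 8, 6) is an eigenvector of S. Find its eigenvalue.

Compute Sv: S·(-10, 8, 6) = (30, -24, -18).
Since Sv = λv, compare component 1: 30 = λ·-10, so λ = -3.

-3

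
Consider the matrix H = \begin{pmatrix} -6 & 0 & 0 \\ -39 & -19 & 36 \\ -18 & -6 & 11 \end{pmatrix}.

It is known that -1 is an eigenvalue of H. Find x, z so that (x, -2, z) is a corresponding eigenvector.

We need (H + 1I)v = 0.
H + 1I = [[-5, 0, 0], [-39, -18, 36], [-18, -6, 12]].
Row 1: (-5)·x + (0)·-2 + (0)·z = 0
Row 2: (-39)·x + (-18)·-2 + (36)·z = 0
Row 3: (-18)·x + (-6)·-2 + (12)·z = 0
Solving gives x = 0, z = -1.
Check: H·(0, -2, -1) = (0, 2, 1) = -1·(0, -2, -1).

0, -1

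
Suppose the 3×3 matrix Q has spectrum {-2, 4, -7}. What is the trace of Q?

-5

trace(Q) is the sum of the eigenvalues: (-2) + (4) + (-7) = -5.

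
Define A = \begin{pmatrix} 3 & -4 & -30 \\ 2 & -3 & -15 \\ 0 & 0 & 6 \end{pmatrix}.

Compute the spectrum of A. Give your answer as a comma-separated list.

-1, 1, 6

Compute the characteristic polynomial p(s) = det(sI - A).
Cofactor expansion gives p(s) = s^3 - 6s^2 - s + 6.
Rational-root test: s = 6 gives p(6) = 0.
Dividing by (s - 6) leaves s^2 - 1.
The quadratic factors as (s + 1)·(s - 1).
Eigenvalues: -1, 1, 6.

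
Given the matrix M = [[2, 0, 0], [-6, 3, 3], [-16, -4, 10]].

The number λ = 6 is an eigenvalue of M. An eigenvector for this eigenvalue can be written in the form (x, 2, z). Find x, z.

We need (M - 6I)v = 0.
M - 6I = [[-4, 0, 0], [-6, -3, 3], [-16, -4, 4]].
Row 1: (-4)·x + (0)·2 + (0)·z = 0
Row 2: (-6)·x + (-3)·2 + (3)·z = 0
Row 3: (-16)·x + (-4)·2 + (4)·z = 0
Solving gives x = 0, z = 2.
Check: M·(0, 2, 2) = (0, 12, 12) = 6·(0, 2, 2).

0, 2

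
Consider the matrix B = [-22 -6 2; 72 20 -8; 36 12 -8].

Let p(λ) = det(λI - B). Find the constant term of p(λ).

p(λ) = λ^3 + 10λ^2 + 32λ + 32.
The constant term is 32.

32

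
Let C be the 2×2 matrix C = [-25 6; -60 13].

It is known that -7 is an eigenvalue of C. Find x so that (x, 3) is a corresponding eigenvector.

We need (C + 7I)v = 0.
C + 7I = [[-18, 6], [-60, 20]].
Row 1: (-18)·x + (6)·3 = 0
Row 2: (-60)·x + (20)·3 = 0
Solving gives x = 1.
Check: C·(1, 3) = (-7, -21) = -7·(1, 3).

1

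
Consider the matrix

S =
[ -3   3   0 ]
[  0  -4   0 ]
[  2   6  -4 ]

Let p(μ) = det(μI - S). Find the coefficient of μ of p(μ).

40

p(μ) = μ^3 + 11μ^2 + 40μ + 48.
The coefficient of μ is 40.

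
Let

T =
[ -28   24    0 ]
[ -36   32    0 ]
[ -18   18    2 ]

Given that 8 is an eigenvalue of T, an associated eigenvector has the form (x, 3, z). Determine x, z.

2, 3

We need (T - 8I)v = 0.
T - 8I = [[-36, 24, 0], [-36, 24, 0], [-18, 18, -6]].
Row 1: (-36)·x + (24)·3 + (0)·z = 0
Row 2: (-36)·x + (24)·3 + (0)·z = 0
Row 3: (-18)·x + (18)·3 + (-6)·z = 0
Solving gives x = 2, z = 3.
Check: T·(2, 3, 3) = (16, 24, 24) = 8·(2, 3, 3).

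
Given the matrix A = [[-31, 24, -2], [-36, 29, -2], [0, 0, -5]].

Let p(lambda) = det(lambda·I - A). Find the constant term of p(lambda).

p(lambda) = lambda^3 + 7·lambda^2 - 25·lambda - 175.
The constant term is -175.

-175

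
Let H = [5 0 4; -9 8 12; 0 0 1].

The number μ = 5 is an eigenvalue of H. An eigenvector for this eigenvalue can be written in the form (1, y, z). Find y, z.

3, 0

We need (H - 5I)v = 0.
H - 5I = [[0, 0, 4], [-9, 3, 12], [0, 0, -4]].
Row 1: (0)·1 + (0)·y + (4)·z = 0
Row 2: (-9)·1 + (3)·y + (12)·z = 0
Row 3: (0)·1 + (0)·y + (-4)·z = 0
Solving gives y = 3, z = 0.
Check: H·(1, 3, 0) = (5, 15, 0) = 5·(1, 3, 0).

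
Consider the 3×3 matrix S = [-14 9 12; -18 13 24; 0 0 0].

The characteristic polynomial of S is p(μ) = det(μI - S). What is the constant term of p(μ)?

0

p(μ) = μ^3 + μ^2 - 20μ.
The constant term is 0.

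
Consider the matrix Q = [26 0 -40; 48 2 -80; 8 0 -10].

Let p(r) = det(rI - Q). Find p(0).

-120

p(0) = det(0·I − Q) = det(−Q) = (−1)^3·det(Q).
det(Q) = 120, so p(0) = -120.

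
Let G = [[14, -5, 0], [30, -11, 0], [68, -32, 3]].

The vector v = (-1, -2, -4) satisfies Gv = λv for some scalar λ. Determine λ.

4

Compute Gv: G·(-1, -2, -4) = (-4, -8, -16).
Since Gv = λv, compare component 1: -4 = λ·-1, so λ = 4.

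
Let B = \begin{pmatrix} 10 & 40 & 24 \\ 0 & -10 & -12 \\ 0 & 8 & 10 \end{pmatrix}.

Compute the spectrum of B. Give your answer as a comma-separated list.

The characteristic polynomial is p(r) = det(rI - B).
Expanding along the first row, p(r) = r^3 - 10r^2 - 4r + 40.
Rational-root test: r = 2 gives p(2) = 0.
Factor out (r - 2): p(r) = (r - 2)·(r^2 - 8r - 20).
The quadratic factors as (r + 2)·(r - 10).
Eigenvalues: -2, 2, 10.

-2, 2, 10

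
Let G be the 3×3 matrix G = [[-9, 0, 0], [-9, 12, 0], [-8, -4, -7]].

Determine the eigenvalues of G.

G is lower triangular, so its eigenvalues are the diagonal entries.
Diagonal: -9, 12, -7.

-9, -7, 12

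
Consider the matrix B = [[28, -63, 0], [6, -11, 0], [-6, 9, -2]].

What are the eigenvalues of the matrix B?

Compute the characteristic polynomial p(μ) = det(μI - B).
Expanding the 3×3 determinant: p(μ) = μ^3 - 15μ^2 + 36μ + 140.
Try μ = -2: p(-2) = 0, so -2 is a root.
Dividing by (μ + 2) leaves μ^2 - 17μ + 70.
The quadratic factors as (μ - 7)·(μ - 10).
Eigenvalues: -2, 7, 10.

-2, 7, 10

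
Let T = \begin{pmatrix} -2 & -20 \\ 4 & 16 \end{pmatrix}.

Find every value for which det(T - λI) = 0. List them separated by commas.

6, 8

det(T - lambda·I) = (-2 - lambda)(16 - lambda) - (-20)·(4) = lambda^2 - 14·lambda + 48.
This factors as (lambda - 6)·(lambda - 8) = 0.
Eigenvalues: 6, 8.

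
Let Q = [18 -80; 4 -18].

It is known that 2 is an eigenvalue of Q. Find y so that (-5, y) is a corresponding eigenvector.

-1

We need (Q - 2I)v = 0.
Q - 2I = [[16, -80], [4, -20]].
Row 1: (16)·-5 + (-80)·y = 0
Row 2: (4)·-5 + (-20)·y = 0
Solving gives y = -1.
Check: Q·(-5, -1) = (-10, -2) = 2·(-5, -1).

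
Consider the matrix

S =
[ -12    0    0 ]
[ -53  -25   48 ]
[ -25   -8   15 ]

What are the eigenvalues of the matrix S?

-12, -9, -1

Set up det(lambda·I - S) = 0.
Cofactor expansion gives p(lambda) = lambda^3 + 22·lambda^2 + 129·lambda + 108.
Rational-root test: lambda = -1 gives p(-1) = 0.
Factor out (lambda + 1): p(lambda) = (lambda + 1)·(lambda^2 + 21·lambda + 108).
The quadratic factors as (lambda + 12)·(lambda + 9).
Eigenvalues: -12, -9, -1.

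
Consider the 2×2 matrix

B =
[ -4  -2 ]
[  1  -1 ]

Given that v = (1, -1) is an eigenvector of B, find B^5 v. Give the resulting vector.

First find the eigenvalue: Bv = (-2, 2) = -2·(1, -1), so λ = -2.
Then B^5 v = λ^5·v = (-2)^5·(1, -1) = -32·(1, -1) = (-32, 32).

(-32, 32)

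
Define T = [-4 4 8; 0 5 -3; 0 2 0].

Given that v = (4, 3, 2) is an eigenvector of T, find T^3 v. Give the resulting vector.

(108, 81, 54)

First find the eigenvalue: Tv = (12, 9, 6) = 3·(4, 3, 2), so λ = 3.
Then T^3 v = λ^3·v = 3^3·(4, 3, 2) = 27·(4, 3, 2) = (108, 81, 54).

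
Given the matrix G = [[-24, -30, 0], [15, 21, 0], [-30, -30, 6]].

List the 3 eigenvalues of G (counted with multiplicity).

-9, 6, 6

The characteristic polynomial is p(λ) = det(λI - G).
Cofactor expansion gives p(λ) = λ^3 - 3λ^2 - 72λ + 324.
Try λ = -9: p(-9) = 0, so -9 is a root.
Factor out (λ + 9): p(λ) = (λ + 9)·(λ^2 - 12λ + 36).
The quadratic factor is (λ - 6)^2.
Eigenvalues: -9, 6, 6.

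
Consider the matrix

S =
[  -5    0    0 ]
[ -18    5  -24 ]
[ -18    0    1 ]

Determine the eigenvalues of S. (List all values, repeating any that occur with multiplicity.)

-5, 1, 5

Set up det(tI - S) = 0.
Cofactor expansion gives p(t) = t^3 - t^2 - 25t + 25.
Try t = 1: p(1) = 0, so 1 is a root.
Factor out (t - 1): p(t) = (t - 1)·(t^2 - 25).
The quadratic factors as (t + 5)·(t - 5).
Eigenvalues: -5, 1, 5.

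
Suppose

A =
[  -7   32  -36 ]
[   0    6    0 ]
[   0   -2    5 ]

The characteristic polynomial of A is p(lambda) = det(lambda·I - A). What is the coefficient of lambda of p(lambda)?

-47

p(lambda) = lambda^3 - 4·lambda^2 - 47·lambda + 210.
The coefficient of lambda is -47.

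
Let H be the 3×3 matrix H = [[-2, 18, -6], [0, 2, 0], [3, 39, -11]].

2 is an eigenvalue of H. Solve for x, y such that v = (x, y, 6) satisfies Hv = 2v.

0, 2

We need (H - 2I)v = 0.
H - 2I = [[-4, 18, -6], [0, 0, 0], [3, 39, -13]].
Row 1: (-4)·x + (18)·y + (-6)·6 = 0
Row 2: (0)·x + (0)·y + (0)·6 = 0
Row 3: (3)·x + (39)·y + (-13)·6 = 0
Solving gives x = 0, y = 2.
Check: H·(0, 2, 6) = (0, 4, 12) = 2·(0, 2, 6).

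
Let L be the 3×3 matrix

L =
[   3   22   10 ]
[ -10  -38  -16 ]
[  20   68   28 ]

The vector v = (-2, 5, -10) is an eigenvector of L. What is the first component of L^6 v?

-128

First find the eigenvalue: Lv = (4, -10, 20) = -2·(-2, 5, -10), so λ = -2.
Then L^6 v = λ^6·v = (-2)^6·(-2, 5, -10) = 64·(-2, 5, -10) = (-128, 320, -640).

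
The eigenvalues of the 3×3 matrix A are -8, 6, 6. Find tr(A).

trace(A) is the sum of the eigenvalues: (-8) + (6) + (6) = 4.

4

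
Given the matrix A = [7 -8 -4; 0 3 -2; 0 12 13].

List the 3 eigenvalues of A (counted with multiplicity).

7, 7, 9

Set up det(λI - A) = 0.
Expanding the 3×3 determinant: p(λ) = λ^3 - 23λ^2 + 175λ - 441.
Rational-root test: λ = 9 gives p(9) = 0.
Factor out (λ - 9): p(λ) = (λ - 9)·(λ^2 - 14λ + 49).
The quadratic factor is (λ - 7)^2.
Eigenvalues: 7, 7, 9.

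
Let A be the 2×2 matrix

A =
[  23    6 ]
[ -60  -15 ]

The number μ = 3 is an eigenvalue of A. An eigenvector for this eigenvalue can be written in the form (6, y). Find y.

-20

We need (A - 3I)v = 0.
A - 3I = [[20, 6], [-60, -18]].
Row 1: (20)·6 + (6)·y = 0
Row 2: (-60)·6 + (-18)·y = 0
Solving gives y = -20.
Check: A·(6, -20) = (18, -60) = 3·(6, -20).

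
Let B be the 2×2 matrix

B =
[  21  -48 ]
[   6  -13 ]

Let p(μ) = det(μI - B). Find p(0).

15

p(0) = det(0·I − B) = det(−B) = (−1)^2·det(B).
det(B) = 15, so p(0) = 15.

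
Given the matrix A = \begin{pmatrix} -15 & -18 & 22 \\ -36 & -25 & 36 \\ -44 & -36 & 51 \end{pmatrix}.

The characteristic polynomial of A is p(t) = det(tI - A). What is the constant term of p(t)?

p(t) = t^3 - 11t^2 - 49t + 539.
The constant term is 539.

539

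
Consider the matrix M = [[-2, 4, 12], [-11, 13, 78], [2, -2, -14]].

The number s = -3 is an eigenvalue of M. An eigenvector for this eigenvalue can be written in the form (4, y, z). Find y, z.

We need (M + 3I)v = 0.
M + 3I = [[1, 4, 12], [-11, 16, 78], [2, -2, -11]].
Row 1: (1)·4 + (4)·y + (12)·z = 0
Row 2: (-11)·4 + (16)·y + (78)·z = 0
Row 3: (2)·4 + (-2)·y + (-11)·z = 0
Solving gives y = -7, z = 2.
Check: M·(4, -7, 2) = (-12, 21, -6) = -3·(4, -7, 2).

-7, 2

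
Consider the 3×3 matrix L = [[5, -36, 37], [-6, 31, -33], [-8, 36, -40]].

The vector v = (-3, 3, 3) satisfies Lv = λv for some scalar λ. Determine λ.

4

Compute Lv: L·(-3, 3, 3) = (-12, 12, 12).
Since Lv = λv, compare component 1: -12 = λ·-3, so λ = 4.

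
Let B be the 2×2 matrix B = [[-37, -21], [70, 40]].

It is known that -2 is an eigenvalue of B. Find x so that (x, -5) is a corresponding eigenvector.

We need (B + 2I)v = 0.
B + 2I = [[-35, -21], [70, 42]].
Row 1: (-35)·x + (-21)·-5 = 0
Row 2: (70)·x + (42)·-5 = 0
Solving gives x = 3.
Check: B·(3, -5) = (-6, 10) = -2·(3, -5).

3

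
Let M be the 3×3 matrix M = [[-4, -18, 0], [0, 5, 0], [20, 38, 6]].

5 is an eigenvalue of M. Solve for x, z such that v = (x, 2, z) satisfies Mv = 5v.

We need (M - 5I)v = 0.
M - 5I = [[-9, -18, 0], [0, 0, 0], [20, 38, 1]].
Row 1: (-9)·x + (-18)·2 + (0)·z = 0
Row 2: (0)·x + (0)·2 + (0)·z = 0
Row 3: (20)·x + (38)·2 + (1)·z = 0
Solving gives x = -4, z = 4.
Check: M·(-4, 2, 4) = (-20, 10, 20) = 5·(-4, 2, 4).

-4, 4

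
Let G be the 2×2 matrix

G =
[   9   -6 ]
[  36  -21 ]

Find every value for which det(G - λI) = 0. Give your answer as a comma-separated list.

det(G - rI) = (9 - r)(-21 - r) - (-6)·(36) = r^2 + 12r + 27.
This factors as (r + 9)·(r + 3) = 0.
Eigenvalues: -9, -3.

-9, -3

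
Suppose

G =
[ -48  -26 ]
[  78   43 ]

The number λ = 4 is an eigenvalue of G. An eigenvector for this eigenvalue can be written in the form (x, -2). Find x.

We need (G - 4I)v = 0.
G - 4I = [[-52, -26], [78, 39]].
Row 1: (-52)·x + (-26)·-2 = 0
Row 2: (78)·x + (39)·-2 = 0
Solving gives x = 1.
Check: G·(1, -2) = (4, -8) = 4·(1, -2).

1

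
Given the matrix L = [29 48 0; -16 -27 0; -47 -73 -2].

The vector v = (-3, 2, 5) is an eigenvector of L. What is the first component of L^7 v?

First find the eigenvalue: Lv = (9, -6, -15) = -3·(-3, 2, 5), so λ = -3.
Then L^7 v = λ^7·v = (-3)^7·(-3, 2, 5) = -2187·(-3, 2, 5) = (6561, -4374, -10935).

6561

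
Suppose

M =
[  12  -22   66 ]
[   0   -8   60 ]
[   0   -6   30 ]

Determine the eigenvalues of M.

Compute the characteristic polynomial p(r) = det(rI - M).
Cofactor expansion gives p(r) = r^3 - 34r^2 + 384r - 1440.
Rational-root test: r = 10 gives p(10) = 0.
Dividing by (r - 10) leaves r^2 - 24r + 144.
The quadratic factor is (r - 12)^2.
Eigenvalues: 10, 12, 12.

10, 12, 12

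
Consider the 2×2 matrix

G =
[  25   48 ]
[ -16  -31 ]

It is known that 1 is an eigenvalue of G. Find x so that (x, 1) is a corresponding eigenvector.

We need (G - 1I)v = 0.
G - 1I = [[24, 48], [-16, -32]].
Row 1: (24)·x + (48)·1 = 0
Row 2: (-16)·x + (-32)·1 = 0
Solving gives x = -2.
Check: G·(-2, 1) = (-2, 1) = 1·(-2, 1).

-2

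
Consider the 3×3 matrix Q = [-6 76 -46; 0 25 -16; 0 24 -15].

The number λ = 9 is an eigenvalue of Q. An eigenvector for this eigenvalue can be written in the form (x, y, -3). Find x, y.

-6, -3

We need (Q - 9I)v = 0.
Q - 9I = [[-15, 76, -46], [0, 16, -16], [0, 24, -24]].
Row 1: (-15)·x + (76)·y + (-46)·-3 = 0
Row 2: (0)·x + (16)·y + (-16)·-3 = 0
Row 3: (0)·x + (24)·y + (-24)·-3 = 0
Solving gives x = -6, y = -3.
Check: Q·(-6, -3, -3) = (-54, -27, -27) = 9·(-6, -3, -3).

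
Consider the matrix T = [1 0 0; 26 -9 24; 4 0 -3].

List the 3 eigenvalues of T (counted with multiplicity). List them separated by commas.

Set up det(λI - T) = 0.
Cofactor expansion gives p(λ) = λ^3 + 11λ^2 + 15λ - 27.
Since p(-3) = 0, λ = -3 is a root.
Dividing by (λ + 3) leaves λ^2 + 8λ - 9.
The quadratic factors as (λ + 9)·(λ - 1).
Eigenvalues: -9, -3, 1.

-9, -3, 1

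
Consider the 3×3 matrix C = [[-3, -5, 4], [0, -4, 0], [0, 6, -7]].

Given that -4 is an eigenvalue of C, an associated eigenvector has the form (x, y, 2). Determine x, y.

-3, 1

We need (C + 4I)v = 0.
C + 4I = [[1, -5, 4], [0, 0, 0], [0, 6, -3]].
Row 1: (1)·x + (-5)·y + (4)·2 = 0
Row 2: (0)·x + (0)·y + (0)·2 = 0
Row 3: (0)·x + (6)·y + (-3)·2 = 0
Solving gives x = -3, y = 1.
Check: C·(-3, 1, 2) = (12, -4, -8) = -4·(-3, 1, 2).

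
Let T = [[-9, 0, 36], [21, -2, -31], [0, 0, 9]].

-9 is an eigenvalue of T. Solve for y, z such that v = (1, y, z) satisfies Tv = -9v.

We need (T + 9I)v = 0.
T + 9I = [[0, 0, 36], [21, 7, -31], [0, 0, 18]].
Row 1: (0)·1 + (0)·y + (36)·z = 0
Row 2: (21)·1 + (7)·y + (-31)·z = 0
Row 3: (0)·1 + (0)·y + (18)·z = 0
Solving gives y = -3, z = 0.
Check: T·(1, -3, 0) = (-9, 27, 0) = -9·(1, -3, 0).

-3, 0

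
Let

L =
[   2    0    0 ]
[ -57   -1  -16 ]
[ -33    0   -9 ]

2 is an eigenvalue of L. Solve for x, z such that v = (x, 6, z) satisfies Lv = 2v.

-2, 6

We need (L - 2I)v = 0.
L - 2I = [[0, 0, 0], [-57, -3, -16], [-33, 0, -11]].
Row 1: (0)·x + (0)·6 + (0)·z = 0
Row 2: (-57)·x + (-3)·6 + (-16)·z = 0
Row 3: (-33)·x + (0)·6 + (-11)·z = 0
Solving gives x = -2, z = 6.
Check: L·(-2, 6, 6) = (-4, 12, 12) = 2·(-2, 6, 6).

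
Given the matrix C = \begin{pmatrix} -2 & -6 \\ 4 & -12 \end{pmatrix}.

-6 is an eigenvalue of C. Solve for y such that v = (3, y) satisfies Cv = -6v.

We need (C + 6I)v = 0.
C + 6I = [[4, -6], [4, -6]].
Row 1: (4)·3 + (-6)·y = 0
Row 2: (4)·3 + (-6)·y = 0
Solving gives y = 2.
Check: C·(3, 2) = (-18, -12) = -6·(3, 2).

2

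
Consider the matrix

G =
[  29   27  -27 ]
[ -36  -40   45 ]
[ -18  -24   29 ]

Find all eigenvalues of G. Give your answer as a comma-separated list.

Compute the characteristic polynomial p(μ) = det(μI - G).
Expanding along the first row, p(μ) = μ^3 - 18μ^2 + 87μ - 110.
Since p(11) = 0, μ = 11 is a root.
Dividing by (μ - 11) leaves μ^2 - 7μ + 10.
The quadratic factors as (μ - 2)·(μ - 5).
Eigenvalues: 2, 5, 11.

2, 5, 11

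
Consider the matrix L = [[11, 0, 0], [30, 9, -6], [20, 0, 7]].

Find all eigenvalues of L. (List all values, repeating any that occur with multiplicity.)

Compute the characteristic polynomial p(λ) = det(λI - L).
Expanding along the first row, p(λ) = λ^3 - 27λ^2 + 239λ - 693.
Try λ = 7: p(7) = 0, so 7 is a root.
Dividing by (λ - 7) leaves λ^2 - 20λ + 99.
The quadratic factors as (λ - 9)·(λ - 11).
Eigenvalues: 7, 9, 11.

7, 9, 11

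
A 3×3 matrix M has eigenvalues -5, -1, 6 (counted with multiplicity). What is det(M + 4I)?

-30

If M has eigenvalues -5, -1, 6, then M + 4I has eigenvalues -1, 3, 10.
det(M + 4I) = (-1) · (3) · (10) = -30.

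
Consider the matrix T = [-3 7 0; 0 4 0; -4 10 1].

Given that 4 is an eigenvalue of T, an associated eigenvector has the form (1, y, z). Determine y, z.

We need (T - 4I)v = 0.
T - 4I = [[-7, 7, 0], [0, 0, 0], [-4, 10, -3]].
Row 1: (-7)·1 + (7)·y + (0)·z = 0
Row 2: (0)·1 + (0)·y + (0)·z = 0
Row 3: (-4)·1 + (10)·y + (-3)·z = 0
Solving gives y = 1, z = 2.
Check: T·(1, 1, 2) = (4, 4, 8) = 4·(1, 1, 2).

1, 2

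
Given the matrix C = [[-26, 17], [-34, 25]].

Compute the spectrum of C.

-9, 8

det(C - rI) = (-26 - r)(25 - r) - (17)·(-34) = r^2 + r - 72.
This factors as (r + 9)·(r - 8) = 0.
Eigenvalues: -9, 8.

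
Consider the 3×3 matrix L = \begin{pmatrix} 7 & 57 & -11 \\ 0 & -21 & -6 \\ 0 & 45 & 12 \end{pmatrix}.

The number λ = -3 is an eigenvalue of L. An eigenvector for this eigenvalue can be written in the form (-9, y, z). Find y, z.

We need (L + 3I)v = 0.
L + 3I = [[10, 57, -11], [0, -18, -6], [0, 45, 15]].
Row 1: (10)·-9 + (57)·y + (-11)·z = 0
Row 2: (0)·-9 + (-18)·y + (-6)·z = 0
Row 3: (0)·-9 + (45)·y + (15)·z = 0
Solving gives y = 1, z = -3.
Check: L·(-9, 1, -3) = (27, -3, 9) = -3·(-9, 1, -3).

1, -3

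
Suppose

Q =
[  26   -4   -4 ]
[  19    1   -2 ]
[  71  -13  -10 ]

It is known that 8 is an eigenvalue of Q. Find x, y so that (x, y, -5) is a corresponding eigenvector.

We need (Q - 8I)v = 0.
Q - 8I = [[18, -4, -4], [19, -7, -2], [71, -13, -18]].
Row 1: (18)·x + (-4)·y + (-4)·-5 = 0
Row 2: (19)·x + (-7)·y + (-2)·-5 = 0
Row 3: (71)·x + (-13)·y + (-18)·-5 = 0
Solving gives x = -2, y = -4.
Check: Q·(-2, -4, -5) = (-16, -32, -40) = 8·(-2, -4, -5).

-2, -4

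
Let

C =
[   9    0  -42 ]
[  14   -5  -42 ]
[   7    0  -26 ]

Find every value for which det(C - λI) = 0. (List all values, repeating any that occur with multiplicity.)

Set up det(μI - C) = 0.
Expanding the 3×3 determinant: p(μ) = μ^3 + 22μ^2 + 145μ + 300.
Since p(-5) = 0, μ = -5 is a root.
Factor out (μ + 5): p(μ) = (μ + 5)·(μ^2 + 17μ + 60).
The quadratic factors as (μ + 12)·(μ + 5).
Eigenvalues: -12, -5, -5.

-12, -5, -5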